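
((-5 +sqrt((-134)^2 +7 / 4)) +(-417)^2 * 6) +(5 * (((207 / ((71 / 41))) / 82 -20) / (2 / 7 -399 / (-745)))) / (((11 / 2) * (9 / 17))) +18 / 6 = sqrt(71831) / 2 +31408558686649 / 30105207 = 1043427.24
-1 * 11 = -11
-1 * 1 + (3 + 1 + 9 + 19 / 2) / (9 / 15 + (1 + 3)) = 179 / 46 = 3.89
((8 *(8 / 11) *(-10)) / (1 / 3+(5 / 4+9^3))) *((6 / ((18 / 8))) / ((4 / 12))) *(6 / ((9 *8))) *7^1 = -35840 / 96437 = -0.37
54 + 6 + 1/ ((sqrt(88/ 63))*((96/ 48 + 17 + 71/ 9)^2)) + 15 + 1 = 243*sqrt(154)/ 2576816 + 76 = 76.00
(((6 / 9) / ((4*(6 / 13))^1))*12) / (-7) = -13 / 21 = -0.62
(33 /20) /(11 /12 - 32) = -99 /1865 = -0.05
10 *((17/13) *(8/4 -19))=-2890/13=-222.31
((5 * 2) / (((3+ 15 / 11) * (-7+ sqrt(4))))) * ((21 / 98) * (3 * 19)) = -627 / 112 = -5.60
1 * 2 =2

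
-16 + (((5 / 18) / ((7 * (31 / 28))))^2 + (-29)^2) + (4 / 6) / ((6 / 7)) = 64279468 / 77841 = 825.78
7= 7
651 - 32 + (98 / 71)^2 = 3129983 / 5041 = 620.91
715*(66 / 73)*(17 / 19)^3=231844470 / 500707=463.03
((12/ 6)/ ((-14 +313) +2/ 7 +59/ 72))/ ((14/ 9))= 0.00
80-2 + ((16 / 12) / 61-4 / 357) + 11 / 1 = 1938385 / 21777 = 89.01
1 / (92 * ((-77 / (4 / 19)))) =-1 / 33649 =-0.00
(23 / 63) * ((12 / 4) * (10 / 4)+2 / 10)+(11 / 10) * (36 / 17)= 1573 / 306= 5.14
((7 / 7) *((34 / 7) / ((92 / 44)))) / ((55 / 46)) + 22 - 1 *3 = 733 / 35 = 20.94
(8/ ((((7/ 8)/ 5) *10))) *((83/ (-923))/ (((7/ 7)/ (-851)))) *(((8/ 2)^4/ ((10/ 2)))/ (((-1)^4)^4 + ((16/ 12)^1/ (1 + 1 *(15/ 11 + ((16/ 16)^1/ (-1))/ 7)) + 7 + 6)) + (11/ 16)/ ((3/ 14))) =852614050852/ 362946675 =2349.14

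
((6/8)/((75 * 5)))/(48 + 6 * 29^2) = 0.00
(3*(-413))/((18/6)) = -413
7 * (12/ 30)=14/ 5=2.80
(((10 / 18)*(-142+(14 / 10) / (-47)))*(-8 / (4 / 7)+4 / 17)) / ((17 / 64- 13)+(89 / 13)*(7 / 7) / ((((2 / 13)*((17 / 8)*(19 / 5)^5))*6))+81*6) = 412562623564416 / 179773227778567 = 2.29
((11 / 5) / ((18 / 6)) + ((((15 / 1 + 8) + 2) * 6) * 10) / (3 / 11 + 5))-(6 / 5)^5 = 76866613 / 271875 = 282.73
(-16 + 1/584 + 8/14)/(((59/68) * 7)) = -1072105/422086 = -2.54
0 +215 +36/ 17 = 3691/ 17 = 217.12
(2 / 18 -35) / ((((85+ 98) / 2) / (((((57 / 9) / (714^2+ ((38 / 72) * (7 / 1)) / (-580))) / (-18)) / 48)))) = 865070 / 157784021563581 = 0.00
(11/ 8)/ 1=11/ 8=1.38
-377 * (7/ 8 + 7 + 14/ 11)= -303485/ 88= -3448.69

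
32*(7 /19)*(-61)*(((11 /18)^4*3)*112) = -33701.11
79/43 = 1.84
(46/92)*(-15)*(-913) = 13695/2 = 6847.50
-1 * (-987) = 987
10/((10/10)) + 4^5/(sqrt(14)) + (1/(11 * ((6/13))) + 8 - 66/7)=4051/462 + 512 * sqrt(14)/7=282.44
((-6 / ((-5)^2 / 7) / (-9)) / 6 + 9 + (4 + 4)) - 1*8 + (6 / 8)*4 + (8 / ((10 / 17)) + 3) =6442 / 225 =28.63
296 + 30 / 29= 8614 / 29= 297.03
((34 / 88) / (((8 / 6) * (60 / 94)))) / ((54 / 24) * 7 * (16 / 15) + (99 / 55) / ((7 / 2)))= 5593 / 213312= 0.03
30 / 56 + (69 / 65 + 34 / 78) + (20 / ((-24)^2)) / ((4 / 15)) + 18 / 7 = 137877 / 29120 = 4.73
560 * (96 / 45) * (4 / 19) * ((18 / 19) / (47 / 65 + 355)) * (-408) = -1140572160 / 4173521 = -273.29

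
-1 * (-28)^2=-784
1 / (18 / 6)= 1 / 3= 0.33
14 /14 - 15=-14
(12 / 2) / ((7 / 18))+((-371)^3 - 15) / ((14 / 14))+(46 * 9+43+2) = -357450461 / 7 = -51064351.57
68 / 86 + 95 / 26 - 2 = 2.44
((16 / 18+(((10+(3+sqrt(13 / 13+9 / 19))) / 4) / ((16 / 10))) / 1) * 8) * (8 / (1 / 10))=200 * sqrt(133) / 19+16820 / 9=1990.28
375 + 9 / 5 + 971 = 6739 / 5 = 1347.80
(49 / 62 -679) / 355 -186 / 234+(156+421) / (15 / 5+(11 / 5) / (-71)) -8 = 43221319 / 235365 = 183.64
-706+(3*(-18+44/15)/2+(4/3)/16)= -43711/60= -728.52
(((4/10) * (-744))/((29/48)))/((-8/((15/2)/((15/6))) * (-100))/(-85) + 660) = -0.75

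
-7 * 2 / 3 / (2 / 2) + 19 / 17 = -181 / 51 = -3.55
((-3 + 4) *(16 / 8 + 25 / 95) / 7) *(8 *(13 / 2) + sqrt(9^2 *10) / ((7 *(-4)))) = 2236 / 133-387 *sqrt(10) / 3724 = 16.48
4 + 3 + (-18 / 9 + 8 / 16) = 11 / 2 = 5.50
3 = 3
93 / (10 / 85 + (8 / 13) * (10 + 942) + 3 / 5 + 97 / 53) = 0.16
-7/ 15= -0.47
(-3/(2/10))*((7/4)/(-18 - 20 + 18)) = 21/16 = 1.31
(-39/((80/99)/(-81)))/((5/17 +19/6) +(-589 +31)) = -1226907/174040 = -7.05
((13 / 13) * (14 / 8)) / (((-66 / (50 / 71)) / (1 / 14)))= -25 / 18744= -0.00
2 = 2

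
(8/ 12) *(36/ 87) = 0.28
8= 8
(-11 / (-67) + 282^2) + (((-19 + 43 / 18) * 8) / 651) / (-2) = 31217489287 / 392553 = 79524.27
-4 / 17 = -0.24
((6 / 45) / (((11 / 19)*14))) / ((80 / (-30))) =-0.01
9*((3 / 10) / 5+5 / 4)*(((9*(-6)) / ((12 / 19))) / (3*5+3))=-22401 / 400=-56.00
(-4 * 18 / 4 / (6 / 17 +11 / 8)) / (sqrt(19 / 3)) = -2448 * sqrt(57) / 4465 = -4.14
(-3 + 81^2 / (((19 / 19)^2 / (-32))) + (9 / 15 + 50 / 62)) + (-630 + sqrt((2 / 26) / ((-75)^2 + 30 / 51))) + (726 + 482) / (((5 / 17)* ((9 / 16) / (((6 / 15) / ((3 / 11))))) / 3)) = -1244731733 / 6975 + sqrt(21135335) / 1243255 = -178456.16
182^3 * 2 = 12057136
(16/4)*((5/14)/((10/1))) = 1/7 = 0.14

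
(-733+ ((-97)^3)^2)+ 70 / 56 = 3331888016789 / 4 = 832972004197.25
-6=-6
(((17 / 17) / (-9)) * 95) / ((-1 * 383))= 0.03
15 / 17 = 0.88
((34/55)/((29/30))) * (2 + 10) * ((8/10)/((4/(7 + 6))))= 31824/1595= 19.95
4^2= 16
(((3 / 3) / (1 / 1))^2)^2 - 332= -331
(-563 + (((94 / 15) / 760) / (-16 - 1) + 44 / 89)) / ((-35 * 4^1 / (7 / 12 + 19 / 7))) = 1343757160591 / 101419416000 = 13.25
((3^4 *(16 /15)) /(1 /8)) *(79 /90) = 15168 /25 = 606.72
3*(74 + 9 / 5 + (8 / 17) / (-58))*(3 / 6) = 560481 / 4930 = 113.69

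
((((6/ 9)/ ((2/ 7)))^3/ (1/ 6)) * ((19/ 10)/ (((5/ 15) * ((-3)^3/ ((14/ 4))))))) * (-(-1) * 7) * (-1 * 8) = 1277332/ 405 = 3153.91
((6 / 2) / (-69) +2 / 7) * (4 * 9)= 1404 / 161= 8.72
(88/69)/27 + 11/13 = 21637/24219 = 0.89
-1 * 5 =-5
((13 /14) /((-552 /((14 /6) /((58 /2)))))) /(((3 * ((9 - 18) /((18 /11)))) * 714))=0.00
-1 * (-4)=4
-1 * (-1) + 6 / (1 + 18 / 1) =25 / 19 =1.32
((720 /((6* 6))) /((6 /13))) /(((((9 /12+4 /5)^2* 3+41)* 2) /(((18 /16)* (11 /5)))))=1950 /1753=1.11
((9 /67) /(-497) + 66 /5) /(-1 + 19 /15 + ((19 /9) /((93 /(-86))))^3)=-1288672641079317 /700334761977284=-1.84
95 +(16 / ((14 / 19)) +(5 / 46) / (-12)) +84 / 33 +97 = 9191519 / 42504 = 216.25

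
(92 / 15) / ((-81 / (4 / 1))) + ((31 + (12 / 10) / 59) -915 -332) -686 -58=-140522854 / 71685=-1960.28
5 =5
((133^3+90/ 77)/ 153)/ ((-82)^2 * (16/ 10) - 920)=53280335/ 34090056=1.56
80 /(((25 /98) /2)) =3136 /5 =627.20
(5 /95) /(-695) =-1 /13205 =-0.00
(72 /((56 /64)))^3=557151.53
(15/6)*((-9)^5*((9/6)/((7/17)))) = -15057495/28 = -537767.68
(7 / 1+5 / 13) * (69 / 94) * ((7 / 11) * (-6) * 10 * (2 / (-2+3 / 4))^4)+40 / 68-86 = -20592040956 / 14282125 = -1441.81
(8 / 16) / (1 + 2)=1 / 6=0.17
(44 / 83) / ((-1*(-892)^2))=-11 / 16510028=-0.00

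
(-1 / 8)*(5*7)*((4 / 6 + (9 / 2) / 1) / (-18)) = 1085 / 864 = 1.26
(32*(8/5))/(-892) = -64/1115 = -0.06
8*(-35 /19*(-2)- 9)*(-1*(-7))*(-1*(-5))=-28280 /19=-1488.42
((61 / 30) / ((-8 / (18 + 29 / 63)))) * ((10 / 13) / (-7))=70943 / 137592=0.52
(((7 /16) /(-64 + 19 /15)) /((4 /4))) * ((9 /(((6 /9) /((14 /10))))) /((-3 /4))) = 1323 /7528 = 0.18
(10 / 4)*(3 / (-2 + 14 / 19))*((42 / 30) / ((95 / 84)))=-147 / 20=-7.35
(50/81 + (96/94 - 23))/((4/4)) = -81323/3807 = -21.36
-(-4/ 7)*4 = 16/ 7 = 2.29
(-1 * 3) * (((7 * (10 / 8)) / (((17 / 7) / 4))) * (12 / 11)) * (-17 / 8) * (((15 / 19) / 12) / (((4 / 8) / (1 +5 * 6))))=341775 / 836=408.82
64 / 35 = 1.83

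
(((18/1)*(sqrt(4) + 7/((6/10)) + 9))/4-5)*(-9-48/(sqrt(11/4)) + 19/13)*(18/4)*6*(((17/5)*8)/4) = -8548416*sqrt(11)/55-8726508/65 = -649742.85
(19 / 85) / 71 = 19 / 6035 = 0.00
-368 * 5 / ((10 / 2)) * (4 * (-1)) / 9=1472 / 9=163.56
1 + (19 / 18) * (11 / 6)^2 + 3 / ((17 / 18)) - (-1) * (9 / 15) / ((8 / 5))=44611 / 5508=8.10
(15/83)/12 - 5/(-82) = 1035/13612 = 0.08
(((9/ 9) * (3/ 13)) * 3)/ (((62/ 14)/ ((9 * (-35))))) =-19845/ 403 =-49.24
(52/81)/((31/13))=676/2511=0.27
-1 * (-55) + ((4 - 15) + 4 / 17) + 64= 1840 / 17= 108.24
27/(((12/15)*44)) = 135/176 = 0.77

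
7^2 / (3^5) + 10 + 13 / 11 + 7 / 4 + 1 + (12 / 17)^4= 12842985227 / 893006532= 14.38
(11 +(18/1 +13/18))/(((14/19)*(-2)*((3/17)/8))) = -172805/189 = -914.31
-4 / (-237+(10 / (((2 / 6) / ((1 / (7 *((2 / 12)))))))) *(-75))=28 / 15159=0.00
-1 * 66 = -66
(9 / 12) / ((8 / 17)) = 51 / 32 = 1.59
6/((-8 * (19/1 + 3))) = -3/88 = -0.03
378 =378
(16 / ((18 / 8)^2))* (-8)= -2048 / 81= -25.28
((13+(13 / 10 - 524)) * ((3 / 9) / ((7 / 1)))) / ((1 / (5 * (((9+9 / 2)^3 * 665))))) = -3176934615 / 16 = -198558413.44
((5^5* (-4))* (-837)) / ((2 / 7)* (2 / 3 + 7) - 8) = -109856250 / 61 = -1800922.13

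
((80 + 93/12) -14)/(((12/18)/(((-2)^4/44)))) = 885/22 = 40.23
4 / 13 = 0.31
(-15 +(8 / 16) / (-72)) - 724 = -106417 / 144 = -739.01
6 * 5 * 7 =210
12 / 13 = 0.92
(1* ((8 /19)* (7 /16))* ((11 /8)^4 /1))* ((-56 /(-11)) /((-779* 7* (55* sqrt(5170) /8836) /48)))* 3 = -32571* sqrt(5170) /11840800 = -0.20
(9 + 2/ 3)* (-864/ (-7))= 8352/ 7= 1193.14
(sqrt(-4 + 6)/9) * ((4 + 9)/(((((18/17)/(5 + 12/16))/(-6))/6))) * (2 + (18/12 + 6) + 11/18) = -462553 * sqrt(2)/162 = -4037.96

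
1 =1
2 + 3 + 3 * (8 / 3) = 13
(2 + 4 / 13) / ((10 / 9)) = 27 / 13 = 2.08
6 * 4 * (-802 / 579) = -6416 / 193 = -33.24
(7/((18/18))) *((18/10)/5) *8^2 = 4032/25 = 161.28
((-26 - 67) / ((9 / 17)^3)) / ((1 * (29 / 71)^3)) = -54510919033 / 5926527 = -9197.78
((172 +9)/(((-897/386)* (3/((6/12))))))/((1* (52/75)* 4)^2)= -21833125/12935936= -1.69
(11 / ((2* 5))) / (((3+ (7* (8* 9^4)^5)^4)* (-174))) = -11 / 105230565271912874523661579541805904170836153880689158697478980400481390901496508062483298495223567460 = -0.00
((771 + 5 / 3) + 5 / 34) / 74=78827 / 7548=10.44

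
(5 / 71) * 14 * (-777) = -54390 / 71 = -766.06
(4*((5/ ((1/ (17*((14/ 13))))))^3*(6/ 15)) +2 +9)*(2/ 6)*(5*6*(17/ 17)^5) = 26962785670/ 2197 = 12272546.96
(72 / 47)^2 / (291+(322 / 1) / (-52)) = 134784 / 16357645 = 0.01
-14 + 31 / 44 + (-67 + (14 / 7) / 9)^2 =15845459 / 3564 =4445.98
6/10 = 3/5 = 0.60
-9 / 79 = -0.11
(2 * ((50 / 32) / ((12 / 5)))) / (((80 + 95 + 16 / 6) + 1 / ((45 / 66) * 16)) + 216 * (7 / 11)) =6875 / 1664324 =0.00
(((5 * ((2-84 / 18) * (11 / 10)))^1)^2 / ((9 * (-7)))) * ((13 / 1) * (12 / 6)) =-50336 / 567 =-88.78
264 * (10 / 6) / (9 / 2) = 880 / 9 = 97.78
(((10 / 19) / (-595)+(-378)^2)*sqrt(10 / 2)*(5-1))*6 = 7753457328*sqrt(5) / 2261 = 7667960.04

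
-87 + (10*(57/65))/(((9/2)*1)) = -3317/39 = -85.05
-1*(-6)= 6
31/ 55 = 0.56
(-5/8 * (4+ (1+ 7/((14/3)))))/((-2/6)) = 195/16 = 12.19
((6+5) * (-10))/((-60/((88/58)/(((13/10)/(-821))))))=-1986820/1131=-1756.69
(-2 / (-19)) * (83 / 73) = 166 / 1387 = 0.12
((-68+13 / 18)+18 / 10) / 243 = -0.27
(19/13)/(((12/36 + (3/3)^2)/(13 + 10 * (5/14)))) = 1653/91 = 18.16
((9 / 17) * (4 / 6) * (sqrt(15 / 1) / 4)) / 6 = sqrt(15) / 68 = 0.06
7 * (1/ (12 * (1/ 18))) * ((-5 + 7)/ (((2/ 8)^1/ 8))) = 672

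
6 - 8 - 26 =-28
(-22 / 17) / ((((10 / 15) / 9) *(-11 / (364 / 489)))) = 1.18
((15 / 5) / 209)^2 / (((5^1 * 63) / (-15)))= -3 / 305767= -0.00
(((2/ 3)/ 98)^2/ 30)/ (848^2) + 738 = 344036079959041/ 466173550080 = 738.00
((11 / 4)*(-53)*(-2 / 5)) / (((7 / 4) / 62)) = 72292 / 35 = 2065.49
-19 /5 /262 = -19 /1310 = -0.01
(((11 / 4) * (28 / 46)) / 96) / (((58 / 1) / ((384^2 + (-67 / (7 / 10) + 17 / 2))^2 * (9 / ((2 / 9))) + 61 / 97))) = 367888760501267995 / 1391287296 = 264423287.38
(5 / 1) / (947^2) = 5 / 896809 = 0.00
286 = 286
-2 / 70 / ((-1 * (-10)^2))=1 / 3500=0.00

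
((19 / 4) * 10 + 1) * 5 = 485 / 2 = 242.50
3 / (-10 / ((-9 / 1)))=27 / 10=2.70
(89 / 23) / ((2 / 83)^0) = 89 / 23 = 3.87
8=8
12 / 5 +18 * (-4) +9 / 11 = -3783 / 55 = -68.78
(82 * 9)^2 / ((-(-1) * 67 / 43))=23419692 / 67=349547.64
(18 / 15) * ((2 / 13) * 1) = 12 / 65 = 0.18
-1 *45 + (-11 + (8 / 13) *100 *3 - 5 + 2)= 1633 / 13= 125.62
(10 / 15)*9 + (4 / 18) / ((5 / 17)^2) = 1928 / 225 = 8.57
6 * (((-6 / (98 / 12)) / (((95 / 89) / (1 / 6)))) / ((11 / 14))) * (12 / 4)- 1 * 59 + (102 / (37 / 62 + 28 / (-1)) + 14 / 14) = -799756366 / 12428185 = -64.35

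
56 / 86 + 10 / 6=299 / 129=2.32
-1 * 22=-22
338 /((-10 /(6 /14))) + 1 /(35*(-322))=-32651 /2254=-14.49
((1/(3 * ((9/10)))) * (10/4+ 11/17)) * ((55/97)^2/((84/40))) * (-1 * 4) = -64735000/90693351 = -0.71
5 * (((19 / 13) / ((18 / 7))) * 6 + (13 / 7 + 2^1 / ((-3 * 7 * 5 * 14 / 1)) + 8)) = 126757 / 1911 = 66.33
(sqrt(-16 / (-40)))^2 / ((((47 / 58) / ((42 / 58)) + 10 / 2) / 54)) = 4536 / 1285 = 3.53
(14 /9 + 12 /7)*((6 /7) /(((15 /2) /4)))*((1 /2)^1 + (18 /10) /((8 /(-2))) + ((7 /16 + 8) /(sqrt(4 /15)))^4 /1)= 38487980672707 /361267200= 106536.05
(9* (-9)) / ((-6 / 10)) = 135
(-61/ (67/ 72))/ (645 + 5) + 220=219.90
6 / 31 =0.19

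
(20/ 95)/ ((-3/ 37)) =-148/ 57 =-2.60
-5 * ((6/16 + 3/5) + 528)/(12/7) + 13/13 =-1541.84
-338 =-338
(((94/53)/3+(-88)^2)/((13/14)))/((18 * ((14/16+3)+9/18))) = 1970224/18603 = 105.91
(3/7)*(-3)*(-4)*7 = 36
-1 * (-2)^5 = 32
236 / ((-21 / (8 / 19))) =-1888 / 399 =-4.73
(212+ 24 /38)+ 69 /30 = 214.93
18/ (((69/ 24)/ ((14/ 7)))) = 288/ 23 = 12.52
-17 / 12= -1.42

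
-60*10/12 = -50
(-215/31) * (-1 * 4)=860/31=27.74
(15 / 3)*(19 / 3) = 31.67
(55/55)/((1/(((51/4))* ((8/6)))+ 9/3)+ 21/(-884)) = 884/2683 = 0.33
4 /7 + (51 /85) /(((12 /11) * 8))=717 /1120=0.64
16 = 16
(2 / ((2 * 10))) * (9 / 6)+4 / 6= 49 / 60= 0.82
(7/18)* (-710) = -2485/9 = -276.11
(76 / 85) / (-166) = -38 / 7055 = -0.01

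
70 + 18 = 88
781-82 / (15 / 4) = 11387 / 15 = 759.13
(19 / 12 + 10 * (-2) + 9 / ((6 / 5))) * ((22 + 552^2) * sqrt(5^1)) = -19959553 * sqrt(5) / 6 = -7438486.22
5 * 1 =5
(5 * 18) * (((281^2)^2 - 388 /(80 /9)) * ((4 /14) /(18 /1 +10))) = 1122271105923 /196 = 5725872989.40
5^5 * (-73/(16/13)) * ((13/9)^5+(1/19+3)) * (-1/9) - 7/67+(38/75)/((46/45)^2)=1101499637064294755/5726102462352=192364.64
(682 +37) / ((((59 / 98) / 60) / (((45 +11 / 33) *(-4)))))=-766626560 / 59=-12993670.51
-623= -623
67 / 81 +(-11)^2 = 121.83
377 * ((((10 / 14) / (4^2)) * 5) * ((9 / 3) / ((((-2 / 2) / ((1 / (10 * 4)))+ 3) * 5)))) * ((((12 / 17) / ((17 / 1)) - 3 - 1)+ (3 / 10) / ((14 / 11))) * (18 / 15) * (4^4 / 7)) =222.95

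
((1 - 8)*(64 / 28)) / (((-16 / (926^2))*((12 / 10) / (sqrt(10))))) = 2143690*sqrt(10) / 3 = 2259647.67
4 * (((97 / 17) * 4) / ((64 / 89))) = 8633 / 68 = 126.96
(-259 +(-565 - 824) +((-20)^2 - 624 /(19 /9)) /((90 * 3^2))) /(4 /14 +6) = -22190644 /84645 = -262.16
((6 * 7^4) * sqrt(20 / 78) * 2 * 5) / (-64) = -12005 * sqrt(390) / 208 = -1139.81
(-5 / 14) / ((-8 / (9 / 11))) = 45 / 1232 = 0.04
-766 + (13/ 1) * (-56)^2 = 40002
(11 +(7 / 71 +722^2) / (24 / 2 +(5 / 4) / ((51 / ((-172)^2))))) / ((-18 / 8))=-1916929073 / 6005322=-319.21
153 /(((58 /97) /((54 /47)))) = 293.99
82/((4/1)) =41/2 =20.50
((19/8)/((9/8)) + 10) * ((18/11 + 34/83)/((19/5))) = 6.52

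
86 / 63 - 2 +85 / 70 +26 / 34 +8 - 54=-95653 / 2142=-44.66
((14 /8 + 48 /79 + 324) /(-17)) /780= -7933 /322320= -0.02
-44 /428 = -11 /107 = -0.10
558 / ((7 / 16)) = 8928 / 7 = 1275.43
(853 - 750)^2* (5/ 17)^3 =1326125/ 4913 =269.92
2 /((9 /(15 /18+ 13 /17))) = 163 /459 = 0.36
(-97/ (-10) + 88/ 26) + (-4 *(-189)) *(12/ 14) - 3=85551/ 130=658.08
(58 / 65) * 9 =522 / 65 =8.03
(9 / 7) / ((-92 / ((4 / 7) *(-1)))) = 0.01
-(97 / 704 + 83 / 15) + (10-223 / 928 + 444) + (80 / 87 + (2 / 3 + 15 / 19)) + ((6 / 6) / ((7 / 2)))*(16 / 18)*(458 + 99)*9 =70202380051 / 40729920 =1723.61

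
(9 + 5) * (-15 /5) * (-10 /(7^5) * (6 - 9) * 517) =-93060 /2401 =-38.76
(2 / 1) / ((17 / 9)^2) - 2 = -416 / 289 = -1.44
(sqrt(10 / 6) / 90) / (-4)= -0.00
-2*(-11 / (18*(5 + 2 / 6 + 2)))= 1 / 6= 0.17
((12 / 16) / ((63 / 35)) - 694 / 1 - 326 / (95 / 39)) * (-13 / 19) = 12262289 / 21660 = 566.13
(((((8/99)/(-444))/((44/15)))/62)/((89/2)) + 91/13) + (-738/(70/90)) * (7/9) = -162528181799/222336774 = -731.00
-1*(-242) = 242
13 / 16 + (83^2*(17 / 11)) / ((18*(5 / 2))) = 1880243 / 7920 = 237.40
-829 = -829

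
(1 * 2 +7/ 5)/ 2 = 17/ 10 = 1.70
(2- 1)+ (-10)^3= -999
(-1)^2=1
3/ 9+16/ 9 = 19/ 9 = 2.11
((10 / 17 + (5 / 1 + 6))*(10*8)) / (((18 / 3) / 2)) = 15760 / 51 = 309.02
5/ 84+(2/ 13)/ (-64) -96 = -838157/ 8736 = -95.94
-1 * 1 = -1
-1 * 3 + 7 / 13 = -32 / 13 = -2.46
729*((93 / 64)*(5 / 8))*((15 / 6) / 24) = 68.97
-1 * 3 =-3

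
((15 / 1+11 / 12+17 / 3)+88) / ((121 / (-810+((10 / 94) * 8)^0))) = -1063835 / 1452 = -732.67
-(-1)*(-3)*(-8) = 24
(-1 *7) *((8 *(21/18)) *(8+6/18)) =-4900/9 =-544.44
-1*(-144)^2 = -20736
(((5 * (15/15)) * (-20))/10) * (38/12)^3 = -317.55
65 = 65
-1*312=-312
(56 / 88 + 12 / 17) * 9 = 2259 / 187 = 12.08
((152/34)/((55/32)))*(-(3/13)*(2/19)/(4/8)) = -1536/12155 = -0.13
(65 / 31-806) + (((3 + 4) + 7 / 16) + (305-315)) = -806.47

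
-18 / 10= -9 / 5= -1.80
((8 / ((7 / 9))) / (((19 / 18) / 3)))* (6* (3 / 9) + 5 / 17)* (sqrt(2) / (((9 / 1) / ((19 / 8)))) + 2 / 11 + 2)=2106* sqrt(2) / 119 + 3639168 / 24871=171.35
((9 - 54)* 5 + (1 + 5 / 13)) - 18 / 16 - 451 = -675.74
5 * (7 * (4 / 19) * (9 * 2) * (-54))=-7162.11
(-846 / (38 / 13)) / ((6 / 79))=-144807 / 38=-3810.71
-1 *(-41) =41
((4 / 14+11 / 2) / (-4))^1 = -81 / 56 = -1.45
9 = 9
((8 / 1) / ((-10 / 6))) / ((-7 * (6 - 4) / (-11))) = -132 / 35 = -3.77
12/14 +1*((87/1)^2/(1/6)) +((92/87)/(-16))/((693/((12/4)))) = 3650809513/80388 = 45414.86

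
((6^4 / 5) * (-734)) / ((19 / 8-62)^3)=6012928 / 6699465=0.90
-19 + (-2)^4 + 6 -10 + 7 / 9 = -56 / 9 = -6.22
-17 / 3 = -5.67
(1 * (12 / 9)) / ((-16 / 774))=-129 / 2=-64.50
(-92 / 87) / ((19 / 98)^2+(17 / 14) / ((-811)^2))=-581141228528 / 20658058041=-28.13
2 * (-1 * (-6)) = 12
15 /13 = 1.15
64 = 64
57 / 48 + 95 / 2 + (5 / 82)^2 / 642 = 420349229 / 8633616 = 48.69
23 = 23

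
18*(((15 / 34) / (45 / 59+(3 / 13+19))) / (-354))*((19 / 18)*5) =-1235 / 208556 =-0.01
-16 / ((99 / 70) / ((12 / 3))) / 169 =-4480 / 16731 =-0.27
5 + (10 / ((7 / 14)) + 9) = 34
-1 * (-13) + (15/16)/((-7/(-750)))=6353/56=113.45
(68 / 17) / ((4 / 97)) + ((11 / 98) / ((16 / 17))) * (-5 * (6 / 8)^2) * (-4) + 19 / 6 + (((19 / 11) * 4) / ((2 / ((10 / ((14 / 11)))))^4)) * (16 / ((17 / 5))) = 7846.14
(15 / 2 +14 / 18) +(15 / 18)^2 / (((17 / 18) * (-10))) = 5021 / 612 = 8.20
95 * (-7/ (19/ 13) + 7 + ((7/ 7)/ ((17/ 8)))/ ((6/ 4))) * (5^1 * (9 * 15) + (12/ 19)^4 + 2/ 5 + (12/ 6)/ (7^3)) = 123106457028442/ 759901751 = 162003.12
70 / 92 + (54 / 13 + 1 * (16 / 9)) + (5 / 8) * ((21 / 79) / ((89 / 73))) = 1033624871 / 151363368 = 6.83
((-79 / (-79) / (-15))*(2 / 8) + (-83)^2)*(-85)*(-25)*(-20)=-878345375 / 3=-292781791.67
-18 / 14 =-9 / 7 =-1.29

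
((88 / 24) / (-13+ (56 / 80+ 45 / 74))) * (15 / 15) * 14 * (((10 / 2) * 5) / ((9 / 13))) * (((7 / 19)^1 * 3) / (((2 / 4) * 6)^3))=-9259250 / 1426653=-6.49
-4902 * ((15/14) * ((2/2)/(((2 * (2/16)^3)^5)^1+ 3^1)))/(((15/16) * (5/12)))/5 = -517421375938363392/577243604582575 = -896.37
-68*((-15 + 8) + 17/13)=5032/13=387.08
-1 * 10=-10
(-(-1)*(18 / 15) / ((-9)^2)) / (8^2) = 1 / 4320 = 0.00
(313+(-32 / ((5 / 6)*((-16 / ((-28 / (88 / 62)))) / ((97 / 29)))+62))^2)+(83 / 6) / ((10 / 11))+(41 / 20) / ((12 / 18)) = 30691892409227215 / 92569164959256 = 331.56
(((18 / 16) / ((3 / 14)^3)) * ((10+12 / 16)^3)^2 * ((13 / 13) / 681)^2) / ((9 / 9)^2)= 2168227525807 / 5698695168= 380.48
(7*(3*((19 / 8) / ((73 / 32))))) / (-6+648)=266 / 7811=0.03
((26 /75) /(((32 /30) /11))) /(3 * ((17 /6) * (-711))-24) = -143 /242700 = -0.00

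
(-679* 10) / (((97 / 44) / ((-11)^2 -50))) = -218680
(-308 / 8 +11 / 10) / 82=-187 / 410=-0.46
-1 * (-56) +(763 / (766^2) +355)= 241157479 / 586756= 411.00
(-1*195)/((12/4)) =-65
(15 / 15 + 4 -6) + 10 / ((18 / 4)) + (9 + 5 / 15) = 95 / 9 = 10.56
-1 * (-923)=923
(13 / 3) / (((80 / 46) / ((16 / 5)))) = 598 / 75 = 7.97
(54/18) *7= 21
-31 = -31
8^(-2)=1 / 64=0.02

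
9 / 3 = 3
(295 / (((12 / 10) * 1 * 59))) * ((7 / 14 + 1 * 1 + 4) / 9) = 275 / 108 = 2.55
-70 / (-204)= 35 / 102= 0.34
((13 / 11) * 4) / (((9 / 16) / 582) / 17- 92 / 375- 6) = -1028976000 / 1359396841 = -0.76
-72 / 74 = -36 / 37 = -0.97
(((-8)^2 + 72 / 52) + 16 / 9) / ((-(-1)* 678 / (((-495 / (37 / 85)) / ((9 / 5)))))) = -91840375 / 1467531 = -62.58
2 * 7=14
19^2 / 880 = 361 / 880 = 0.41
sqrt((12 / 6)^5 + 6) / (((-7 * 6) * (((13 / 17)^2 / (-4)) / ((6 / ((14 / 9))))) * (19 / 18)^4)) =546085152 * sqrt(38) / 1079188201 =3.12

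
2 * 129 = 258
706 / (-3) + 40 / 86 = -30298 / 129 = -234.87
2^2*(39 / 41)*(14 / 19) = 2184 / 779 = 2.80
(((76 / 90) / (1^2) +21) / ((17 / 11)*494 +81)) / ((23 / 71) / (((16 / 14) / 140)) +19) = 1535446 / 3483235665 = 0.00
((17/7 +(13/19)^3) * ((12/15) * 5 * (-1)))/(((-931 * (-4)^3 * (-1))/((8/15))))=21997/223500515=0.00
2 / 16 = 1 / 8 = 0.12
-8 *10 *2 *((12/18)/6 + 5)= -7360/9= -817.78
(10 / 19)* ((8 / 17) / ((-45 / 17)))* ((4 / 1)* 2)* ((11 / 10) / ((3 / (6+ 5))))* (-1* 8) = 61952 / 2565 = 24.15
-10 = -10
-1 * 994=-994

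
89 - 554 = -465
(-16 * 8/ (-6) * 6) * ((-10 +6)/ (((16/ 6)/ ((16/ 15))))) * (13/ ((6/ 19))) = -126464/ 15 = -8430.93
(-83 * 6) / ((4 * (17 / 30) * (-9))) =415 / 17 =24.41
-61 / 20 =-3.05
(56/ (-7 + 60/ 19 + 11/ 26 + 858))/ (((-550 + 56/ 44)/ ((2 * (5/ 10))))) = -10868/ 91006281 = -0.00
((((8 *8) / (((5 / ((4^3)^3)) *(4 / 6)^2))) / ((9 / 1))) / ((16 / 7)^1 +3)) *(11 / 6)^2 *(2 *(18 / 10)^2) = 15986589696 / 4625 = 3456559.93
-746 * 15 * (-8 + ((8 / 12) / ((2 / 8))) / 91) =8116480 / 91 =89192.09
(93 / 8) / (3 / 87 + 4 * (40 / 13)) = 0.94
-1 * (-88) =88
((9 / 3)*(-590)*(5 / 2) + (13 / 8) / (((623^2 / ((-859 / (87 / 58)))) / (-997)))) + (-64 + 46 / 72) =-15670217863 / 3493161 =-4485.97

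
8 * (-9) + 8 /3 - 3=-217 /3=-72.33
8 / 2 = 4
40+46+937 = 1023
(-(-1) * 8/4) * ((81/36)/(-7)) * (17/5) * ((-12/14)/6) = 153/490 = 0.31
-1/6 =-0.17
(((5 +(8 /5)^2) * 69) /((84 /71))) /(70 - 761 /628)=6922287 /1079975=6.41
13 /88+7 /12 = 193 /264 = 0.73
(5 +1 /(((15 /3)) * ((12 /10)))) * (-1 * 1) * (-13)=67.17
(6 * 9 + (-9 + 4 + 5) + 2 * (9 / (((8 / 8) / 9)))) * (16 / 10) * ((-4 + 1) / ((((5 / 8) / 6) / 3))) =-746496 / 25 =-29859.84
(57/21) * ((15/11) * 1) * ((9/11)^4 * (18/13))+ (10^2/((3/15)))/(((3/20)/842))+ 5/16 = 1974409790935255/703470768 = 2806669.28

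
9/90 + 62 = 621/10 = 62.10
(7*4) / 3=28 / 3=9.33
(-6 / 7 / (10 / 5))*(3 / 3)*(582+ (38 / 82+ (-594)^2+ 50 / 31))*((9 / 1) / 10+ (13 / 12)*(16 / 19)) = -24422127119 / 88970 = -274498.45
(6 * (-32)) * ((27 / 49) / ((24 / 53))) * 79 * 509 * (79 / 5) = -36366506712 / 245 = -148434721.27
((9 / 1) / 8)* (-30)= -135 / 4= -33.75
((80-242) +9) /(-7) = 153 /7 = 21.86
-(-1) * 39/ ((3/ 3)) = 39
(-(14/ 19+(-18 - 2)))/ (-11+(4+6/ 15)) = -610/ 209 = -2.92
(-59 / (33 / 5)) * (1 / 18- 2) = 10325 / 594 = 17.38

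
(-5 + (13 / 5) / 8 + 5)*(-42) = -273 / 20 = -13.65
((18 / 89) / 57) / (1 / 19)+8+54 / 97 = 74452 / 8633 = 8.62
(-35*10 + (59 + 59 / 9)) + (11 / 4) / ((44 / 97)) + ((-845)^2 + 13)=713759.62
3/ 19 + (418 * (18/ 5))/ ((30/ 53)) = 1262853/ 475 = 2658.64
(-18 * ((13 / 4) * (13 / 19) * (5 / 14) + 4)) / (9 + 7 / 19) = -45909 / 4984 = -9.21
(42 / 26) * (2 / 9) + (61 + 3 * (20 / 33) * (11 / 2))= 2783 / 39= 71.36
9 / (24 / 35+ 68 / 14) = 315 / 194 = 1.62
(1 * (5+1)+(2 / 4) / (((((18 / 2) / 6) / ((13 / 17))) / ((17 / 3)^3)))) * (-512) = -2172416 / 81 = -26819.95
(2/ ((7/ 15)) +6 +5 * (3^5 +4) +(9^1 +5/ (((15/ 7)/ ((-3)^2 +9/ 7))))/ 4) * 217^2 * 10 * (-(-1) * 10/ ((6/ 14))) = 41319420275/ 3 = 13773140091.67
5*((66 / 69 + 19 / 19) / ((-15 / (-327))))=4905 / 23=213.26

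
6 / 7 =0.86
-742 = -742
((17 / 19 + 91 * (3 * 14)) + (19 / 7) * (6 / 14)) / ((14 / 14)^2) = 3560198 / 931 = 3824.06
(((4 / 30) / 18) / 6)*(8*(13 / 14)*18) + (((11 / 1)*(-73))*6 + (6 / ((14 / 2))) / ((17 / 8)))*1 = -25797346 / 5355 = -4817.43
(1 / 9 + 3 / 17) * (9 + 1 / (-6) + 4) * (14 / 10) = 11858 / 2295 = 5.17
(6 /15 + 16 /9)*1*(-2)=-196 /45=-4.36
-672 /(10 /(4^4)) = -86016 /5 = -17203.20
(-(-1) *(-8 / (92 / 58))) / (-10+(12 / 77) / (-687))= 1022714 / 2027841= 0.50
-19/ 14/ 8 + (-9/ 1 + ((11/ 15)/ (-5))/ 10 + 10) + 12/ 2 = 286259/ 42000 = 6.82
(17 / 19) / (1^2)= 17 / 19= 0.89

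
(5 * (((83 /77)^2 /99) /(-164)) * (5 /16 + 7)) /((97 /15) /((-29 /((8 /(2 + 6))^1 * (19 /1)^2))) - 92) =194786475 /12841431182272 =0.00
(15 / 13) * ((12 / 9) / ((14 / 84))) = 120 / 13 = 9.23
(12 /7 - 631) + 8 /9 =-39589 /63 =-628.40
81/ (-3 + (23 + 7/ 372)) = 30132/ 7447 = 4.05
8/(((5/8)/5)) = 64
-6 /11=-0.55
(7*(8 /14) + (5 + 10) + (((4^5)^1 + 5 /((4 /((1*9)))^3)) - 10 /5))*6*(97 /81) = 7889.00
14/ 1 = 14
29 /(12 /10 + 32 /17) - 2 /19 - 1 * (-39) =240453 /4978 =48.30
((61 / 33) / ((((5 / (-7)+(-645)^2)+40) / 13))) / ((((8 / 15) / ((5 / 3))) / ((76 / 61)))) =1729 / 7688868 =0.00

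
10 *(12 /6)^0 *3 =30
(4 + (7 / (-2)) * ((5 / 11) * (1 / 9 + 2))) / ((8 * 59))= 127 / 93456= 0.00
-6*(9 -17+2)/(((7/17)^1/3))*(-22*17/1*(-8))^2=16435989504/7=2347998500.57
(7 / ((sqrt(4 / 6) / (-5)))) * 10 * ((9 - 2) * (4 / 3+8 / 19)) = -122500 * sqrt(6) / 57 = -5264.25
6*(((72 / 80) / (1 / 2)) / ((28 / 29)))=783 / 70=11.19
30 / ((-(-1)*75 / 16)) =6.40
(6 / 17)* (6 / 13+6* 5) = 2376 / 221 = 10.75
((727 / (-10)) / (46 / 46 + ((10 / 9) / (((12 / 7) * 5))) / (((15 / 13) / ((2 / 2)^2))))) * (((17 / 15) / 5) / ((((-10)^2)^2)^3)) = -19629 / 1325000000000000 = -0.00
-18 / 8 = -9 / 4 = -2.25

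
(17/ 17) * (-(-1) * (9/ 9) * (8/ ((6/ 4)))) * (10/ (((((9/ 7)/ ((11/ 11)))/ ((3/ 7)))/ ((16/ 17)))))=2560/ 153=16.73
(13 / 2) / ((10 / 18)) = 117 / 10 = 11.70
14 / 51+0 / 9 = 14 / 51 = 0.27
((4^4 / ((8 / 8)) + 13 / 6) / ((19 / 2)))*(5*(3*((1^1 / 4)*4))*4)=30980 / 19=1630.53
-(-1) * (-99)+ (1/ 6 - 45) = -863/ 6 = -143.83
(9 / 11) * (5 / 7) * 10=450 / 77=5.84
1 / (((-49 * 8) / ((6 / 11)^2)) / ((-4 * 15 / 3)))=90 / 5929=0.02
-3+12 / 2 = 3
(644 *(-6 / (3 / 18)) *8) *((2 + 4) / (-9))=123648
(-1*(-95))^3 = 857375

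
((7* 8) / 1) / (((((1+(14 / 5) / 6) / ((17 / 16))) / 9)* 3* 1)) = 5355 / 44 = 121.70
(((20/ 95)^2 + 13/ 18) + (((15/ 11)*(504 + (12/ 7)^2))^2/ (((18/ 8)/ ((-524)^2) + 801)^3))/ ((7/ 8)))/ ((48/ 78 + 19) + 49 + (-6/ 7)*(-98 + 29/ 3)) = 8622941001549261360644769463261/ 1621334194762948659093459614605812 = 0.01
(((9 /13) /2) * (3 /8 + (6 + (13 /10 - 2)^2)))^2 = 152695449 /27040000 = 5.65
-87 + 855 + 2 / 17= 13058 / 17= 768.12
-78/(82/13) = -507/41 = -12.37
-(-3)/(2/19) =57/2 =28.50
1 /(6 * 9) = 1 /54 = 0.02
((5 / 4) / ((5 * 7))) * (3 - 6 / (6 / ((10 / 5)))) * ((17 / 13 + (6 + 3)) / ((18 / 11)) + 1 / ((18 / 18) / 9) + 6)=89 / 117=0.76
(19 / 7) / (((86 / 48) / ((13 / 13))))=456 / 301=1.51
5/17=0.29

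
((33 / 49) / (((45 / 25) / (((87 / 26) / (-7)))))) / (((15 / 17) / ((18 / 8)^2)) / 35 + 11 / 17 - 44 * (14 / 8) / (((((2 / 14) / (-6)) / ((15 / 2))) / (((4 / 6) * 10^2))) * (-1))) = 146421 / 1323792736994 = 0.00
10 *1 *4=40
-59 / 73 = -0.81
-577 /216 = -2.67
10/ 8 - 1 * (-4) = 21/ 4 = 5.25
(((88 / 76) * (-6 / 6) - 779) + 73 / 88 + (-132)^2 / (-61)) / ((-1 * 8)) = 108618185 / 815936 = 133.12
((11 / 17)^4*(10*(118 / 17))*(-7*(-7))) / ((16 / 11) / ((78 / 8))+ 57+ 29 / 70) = 25421674878600 / 2454408825767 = 10.36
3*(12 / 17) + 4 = 104 / 17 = 6.12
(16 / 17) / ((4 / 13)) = 52 / 17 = 3.06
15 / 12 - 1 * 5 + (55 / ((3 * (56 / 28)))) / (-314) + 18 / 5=-422 / 2355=-0.18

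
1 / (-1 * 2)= -1 / 2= -0.50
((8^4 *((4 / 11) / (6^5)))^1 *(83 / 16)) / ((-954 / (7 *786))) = -2435552 / 425007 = -5.73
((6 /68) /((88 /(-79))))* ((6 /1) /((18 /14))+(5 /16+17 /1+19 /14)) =-619439 /335104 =-1.85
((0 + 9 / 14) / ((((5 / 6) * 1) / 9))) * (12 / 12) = 243 / 35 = 6.94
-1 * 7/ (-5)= 7/ 5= 1.40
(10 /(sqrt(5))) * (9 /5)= 18 * sqrt(5) /5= 8.05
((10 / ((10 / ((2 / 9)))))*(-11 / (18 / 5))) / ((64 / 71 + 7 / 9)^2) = -0.24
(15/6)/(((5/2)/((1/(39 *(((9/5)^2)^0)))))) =0.03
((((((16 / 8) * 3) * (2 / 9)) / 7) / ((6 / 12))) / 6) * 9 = 4 / 7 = 0.57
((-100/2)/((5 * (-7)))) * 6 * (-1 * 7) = -60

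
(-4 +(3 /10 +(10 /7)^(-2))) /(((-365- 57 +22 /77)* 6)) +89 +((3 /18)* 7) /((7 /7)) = 53235149 /590400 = 90.17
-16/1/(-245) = 16/245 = 0.07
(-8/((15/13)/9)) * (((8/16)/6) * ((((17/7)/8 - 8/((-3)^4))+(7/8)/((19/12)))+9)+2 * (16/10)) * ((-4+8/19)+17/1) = -4586192663/1364580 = -3360.88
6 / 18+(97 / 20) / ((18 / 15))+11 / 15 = 613 / 120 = 5.11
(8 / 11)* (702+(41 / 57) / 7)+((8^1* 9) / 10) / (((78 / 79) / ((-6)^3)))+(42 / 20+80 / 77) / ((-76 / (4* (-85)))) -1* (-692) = -18594127 / 51870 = -358.48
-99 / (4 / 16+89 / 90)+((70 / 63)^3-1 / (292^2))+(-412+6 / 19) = -490.22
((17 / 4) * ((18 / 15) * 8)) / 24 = 17 / 10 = 1.70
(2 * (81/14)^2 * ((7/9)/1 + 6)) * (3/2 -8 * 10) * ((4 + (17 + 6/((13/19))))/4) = -2701891971/10192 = -265099.29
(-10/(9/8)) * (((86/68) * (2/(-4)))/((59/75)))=21500/3009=7.15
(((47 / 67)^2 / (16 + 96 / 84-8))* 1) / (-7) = -0.01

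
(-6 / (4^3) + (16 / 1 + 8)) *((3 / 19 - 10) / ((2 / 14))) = -1001385 / 608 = -1647.01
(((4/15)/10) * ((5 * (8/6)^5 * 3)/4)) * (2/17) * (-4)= -4096/20655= -0.20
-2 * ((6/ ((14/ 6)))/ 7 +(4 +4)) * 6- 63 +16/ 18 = -71671/ 441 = -162.52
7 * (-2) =-14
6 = 6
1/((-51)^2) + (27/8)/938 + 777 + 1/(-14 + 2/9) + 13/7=471209921641/605055024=778.79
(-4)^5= -1024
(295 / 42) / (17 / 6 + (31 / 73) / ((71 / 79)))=2.12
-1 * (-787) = 787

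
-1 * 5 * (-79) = 395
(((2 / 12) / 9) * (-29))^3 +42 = 6589099 / 157464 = 41.85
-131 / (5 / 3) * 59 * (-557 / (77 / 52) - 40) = 743004228 / 385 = 1929881.11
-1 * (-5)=5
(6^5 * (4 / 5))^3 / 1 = 30091839012864 / 125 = 240734712102.91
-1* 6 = -6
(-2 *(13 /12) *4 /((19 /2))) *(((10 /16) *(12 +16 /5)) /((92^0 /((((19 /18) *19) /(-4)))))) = 4693 /108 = 43.45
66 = 66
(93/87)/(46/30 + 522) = 465/227737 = 0.00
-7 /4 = -1.75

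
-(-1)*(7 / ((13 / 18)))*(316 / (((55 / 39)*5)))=119448 / 275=434.36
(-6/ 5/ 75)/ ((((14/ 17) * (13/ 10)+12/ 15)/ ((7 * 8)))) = -1904/ 3975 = -0.48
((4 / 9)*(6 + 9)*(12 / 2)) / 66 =20 / 33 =0.61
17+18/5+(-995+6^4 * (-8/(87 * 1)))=-158568/145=-1093.57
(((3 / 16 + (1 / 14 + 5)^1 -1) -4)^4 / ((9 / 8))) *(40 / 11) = 3536405 / 243403776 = 0.01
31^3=29791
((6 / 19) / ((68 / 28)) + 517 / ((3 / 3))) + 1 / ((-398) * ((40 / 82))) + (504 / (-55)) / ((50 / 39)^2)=9042242439839 / 17676175000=511.55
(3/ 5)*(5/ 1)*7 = 21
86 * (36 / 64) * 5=1935 / 8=241.88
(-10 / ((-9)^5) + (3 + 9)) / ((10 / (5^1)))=354299 / 59049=6.00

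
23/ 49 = 0.47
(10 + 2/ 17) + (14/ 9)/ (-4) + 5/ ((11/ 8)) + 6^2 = 166163/ 3366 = 49.37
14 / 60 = 7 / 30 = 0.23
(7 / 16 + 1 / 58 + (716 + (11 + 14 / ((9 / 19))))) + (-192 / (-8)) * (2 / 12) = 3177979 / 4176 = 761.01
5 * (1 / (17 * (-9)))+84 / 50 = 6301 / 3825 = 1.65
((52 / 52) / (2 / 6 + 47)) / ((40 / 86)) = 129 / 2840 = 0.05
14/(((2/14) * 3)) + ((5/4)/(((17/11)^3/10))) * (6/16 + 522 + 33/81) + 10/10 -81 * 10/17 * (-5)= 4334535347/2122416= 2042.26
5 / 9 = 0.56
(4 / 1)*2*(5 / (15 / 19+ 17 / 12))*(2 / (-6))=-3040 / 503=-6.04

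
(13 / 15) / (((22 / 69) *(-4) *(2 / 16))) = -299 / 55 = -5.44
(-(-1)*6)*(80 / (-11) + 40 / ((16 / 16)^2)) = 196.36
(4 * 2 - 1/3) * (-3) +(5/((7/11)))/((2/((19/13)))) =-3141/182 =-17.26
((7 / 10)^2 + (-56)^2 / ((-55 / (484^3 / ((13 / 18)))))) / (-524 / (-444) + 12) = -184521464699019 / 271700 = -679136785.79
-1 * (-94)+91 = 185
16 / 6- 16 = -40 / 3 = -13.33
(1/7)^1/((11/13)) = 13/77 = 0.17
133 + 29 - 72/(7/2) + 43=1291/7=184.43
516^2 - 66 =266190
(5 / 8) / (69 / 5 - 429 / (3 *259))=6475 / 137248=0.05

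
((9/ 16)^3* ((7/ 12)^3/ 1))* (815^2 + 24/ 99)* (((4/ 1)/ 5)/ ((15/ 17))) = 383436641469/ 18022400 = 21275.56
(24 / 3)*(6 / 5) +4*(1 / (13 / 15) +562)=147044 / 65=2262.22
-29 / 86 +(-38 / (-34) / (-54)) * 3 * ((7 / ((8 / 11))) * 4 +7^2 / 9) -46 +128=18695095 / 236844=78.93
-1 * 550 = -550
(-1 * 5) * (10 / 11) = -50 / 11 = -4.55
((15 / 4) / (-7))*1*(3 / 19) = -0.08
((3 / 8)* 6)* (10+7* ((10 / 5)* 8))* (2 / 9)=61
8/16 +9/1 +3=25/2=12.50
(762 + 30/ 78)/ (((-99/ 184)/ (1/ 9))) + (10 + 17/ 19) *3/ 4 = -11945671/ 80028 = -149.27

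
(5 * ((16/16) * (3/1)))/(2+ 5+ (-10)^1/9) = 135/53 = 2.55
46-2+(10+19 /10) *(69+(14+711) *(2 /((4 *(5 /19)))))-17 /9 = 3105983 /180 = 17255.46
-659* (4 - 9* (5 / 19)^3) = -17338949 / 6859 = -2527.91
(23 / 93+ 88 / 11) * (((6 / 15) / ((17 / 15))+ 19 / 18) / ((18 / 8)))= 661154 / 128061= 5.16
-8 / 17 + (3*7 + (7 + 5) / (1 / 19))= 4225 / 17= 248.53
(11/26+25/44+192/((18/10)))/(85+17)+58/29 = 534805/175032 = 3.06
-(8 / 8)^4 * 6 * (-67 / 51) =134 / 17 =7.88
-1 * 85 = -85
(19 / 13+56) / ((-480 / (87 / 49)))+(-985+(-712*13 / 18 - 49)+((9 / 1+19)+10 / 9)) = -1393645207 / 917280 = -1519.32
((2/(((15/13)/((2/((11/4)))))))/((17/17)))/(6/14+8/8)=728/825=0.88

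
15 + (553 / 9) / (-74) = 9437 / 666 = 14.17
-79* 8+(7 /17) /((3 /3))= -10737 /17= -631.59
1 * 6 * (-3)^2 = 54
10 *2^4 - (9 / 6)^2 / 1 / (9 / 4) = 159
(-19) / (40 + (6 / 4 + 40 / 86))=-1634 / 3609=-0.45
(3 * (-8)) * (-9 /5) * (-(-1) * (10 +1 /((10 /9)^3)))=289683 /625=463.49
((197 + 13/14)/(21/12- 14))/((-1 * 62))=2771/10633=0.26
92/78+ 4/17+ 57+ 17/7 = 282374/4641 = 60.84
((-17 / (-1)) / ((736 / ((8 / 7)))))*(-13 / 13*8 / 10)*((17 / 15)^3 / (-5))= 83521 / 13584375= 0.01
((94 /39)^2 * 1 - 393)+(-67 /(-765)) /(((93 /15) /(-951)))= -321127432 /801567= -400.62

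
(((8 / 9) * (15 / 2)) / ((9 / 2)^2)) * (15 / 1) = 400 / 81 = 4.94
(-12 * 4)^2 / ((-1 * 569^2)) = -2304 / 323761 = -0.01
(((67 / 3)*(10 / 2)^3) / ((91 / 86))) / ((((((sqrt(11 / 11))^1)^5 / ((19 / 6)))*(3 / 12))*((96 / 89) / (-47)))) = -28621654625 / 19656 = -1456128.14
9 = 9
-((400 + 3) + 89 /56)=-404.59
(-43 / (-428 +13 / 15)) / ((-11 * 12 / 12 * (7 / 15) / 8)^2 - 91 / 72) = -216000 / 1828379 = -0.12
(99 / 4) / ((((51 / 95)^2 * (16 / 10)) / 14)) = 3474625 / 4624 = 751.43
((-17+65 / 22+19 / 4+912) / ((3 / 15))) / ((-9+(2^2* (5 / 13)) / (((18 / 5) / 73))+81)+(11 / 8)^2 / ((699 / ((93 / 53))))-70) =4590985754160 / 33771142801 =135.94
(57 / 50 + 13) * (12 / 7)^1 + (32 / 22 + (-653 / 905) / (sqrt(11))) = 7066 / 275 -653 * sqrt(11) / 9955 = 25.48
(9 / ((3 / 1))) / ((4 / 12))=9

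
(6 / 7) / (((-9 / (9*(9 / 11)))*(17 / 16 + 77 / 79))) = -68256 / 198275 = -0.34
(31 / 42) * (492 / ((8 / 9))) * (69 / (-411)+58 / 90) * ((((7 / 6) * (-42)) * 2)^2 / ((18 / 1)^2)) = 640414957 / 110970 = 5771.06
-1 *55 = -55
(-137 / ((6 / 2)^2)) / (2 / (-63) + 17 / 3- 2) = -959 / 229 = -4.19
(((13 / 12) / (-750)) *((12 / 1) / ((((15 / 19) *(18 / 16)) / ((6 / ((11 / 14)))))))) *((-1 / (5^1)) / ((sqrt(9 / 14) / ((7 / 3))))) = 193648 *sqrt(14) / 8353125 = 0.09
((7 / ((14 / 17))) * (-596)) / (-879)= 5066 / 879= 5.76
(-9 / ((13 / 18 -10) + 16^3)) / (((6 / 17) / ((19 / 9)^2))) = -6137 / 220683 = -0.03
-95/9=-10.56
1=1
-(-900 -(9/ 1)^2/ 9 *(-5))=855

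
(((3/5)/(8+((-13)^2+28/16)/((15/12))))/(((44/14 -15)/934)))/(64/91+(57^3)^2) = -594958/62428896924559169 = -0.00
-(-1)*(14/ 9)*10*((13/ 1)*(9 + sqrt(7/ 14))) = 1962.99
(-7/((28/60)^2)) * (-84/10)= 270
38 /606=19 /303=0.06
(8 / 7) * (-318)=-2544 / 7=-363.43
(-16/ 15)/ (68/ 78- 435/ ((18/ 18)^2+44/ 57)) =21008/ 4817855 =0.00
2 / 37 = 0.05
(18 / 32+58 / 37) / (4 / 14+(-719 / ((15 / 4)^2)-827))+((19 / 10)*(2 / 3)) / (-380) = -353580869 / 61387573200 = -0.01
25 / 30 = 5 / 6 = 0.83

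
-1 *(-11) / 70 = 11 / 70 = 0.16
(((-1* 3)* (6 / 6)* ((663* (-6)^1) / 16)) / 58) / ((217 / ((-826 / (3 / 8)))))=-117351 / 899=-130.54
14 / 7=2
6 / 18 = 1 / 3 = 0.33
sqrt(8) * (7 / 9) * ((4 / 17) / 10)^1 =28 * sqrt(2) / 765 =0.05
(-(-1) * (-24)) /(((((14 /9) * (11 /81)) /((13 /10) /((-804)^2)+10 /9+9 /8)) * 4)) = -3512466099 /55304480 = -63.51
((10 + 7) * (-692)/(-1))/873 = 11764/873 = 13.48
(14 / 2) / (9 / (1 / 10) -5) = 7 / 85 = 0.08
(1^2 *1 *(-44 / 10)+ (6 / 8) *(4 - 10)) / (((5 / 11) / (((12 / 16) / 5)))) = -2937 / 1000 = -2.94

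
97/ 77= 1.26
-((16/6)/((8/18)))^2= -36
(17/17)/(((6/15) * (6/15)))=25/4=6.25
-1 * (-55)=55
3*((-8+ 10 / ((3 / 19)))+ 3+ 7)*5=980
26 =26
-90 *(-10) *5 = 4500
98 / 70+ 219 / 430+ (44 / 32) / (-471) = 1544399 / 810120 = 1.91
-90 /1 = -90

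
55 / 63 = 0.87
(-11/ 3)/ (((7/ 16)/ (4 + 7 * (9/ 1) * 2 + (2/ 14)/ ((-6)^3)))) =-1089.52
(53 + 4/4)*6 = 324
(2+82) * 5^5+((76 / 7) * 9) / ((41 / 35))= 10765920 / 41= 262583.41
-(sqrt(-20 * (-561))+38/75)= -2 * sqrt(2805) - 38/75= -106.43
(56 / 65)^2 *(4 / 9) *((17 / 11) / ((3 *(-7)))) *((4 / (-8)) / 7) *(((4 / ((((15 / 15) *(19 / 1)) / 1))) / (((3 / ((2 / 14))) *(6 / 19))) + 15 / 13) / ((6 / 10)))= 2112896 / 616621005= 0.00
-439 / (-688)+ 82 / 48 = 4843 / 2064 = 2.35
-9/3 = -3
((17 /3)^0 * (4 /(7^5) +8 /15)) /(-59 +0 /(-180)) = -0.01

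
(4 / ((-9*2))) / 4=-1 / 18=-0.06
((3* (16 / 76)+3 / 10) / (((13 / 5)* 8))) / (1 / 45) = 7965 / 3952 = 2.02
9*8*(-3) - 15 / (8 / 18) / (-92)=-79353 / 368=-215.63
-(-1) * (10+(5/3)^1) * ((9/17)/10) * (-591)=-12411/34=-365.03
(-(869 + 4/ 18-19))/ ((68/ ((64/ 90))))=-61216/ 6885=-8.89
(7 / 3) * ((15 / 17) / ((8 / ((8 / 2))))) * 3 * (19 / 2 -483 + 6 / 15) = -1461.04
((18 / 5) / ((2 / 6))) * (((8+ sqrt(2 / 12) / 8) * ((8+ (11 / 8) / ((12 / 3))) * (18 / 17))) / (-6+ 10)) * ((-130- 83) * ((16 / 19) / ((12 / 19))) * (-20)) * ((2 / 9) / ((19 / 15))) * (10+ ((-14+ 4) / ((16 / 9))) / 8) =89571825 * sqrt(6) / 19456+ 268715475 / 152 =1779141.96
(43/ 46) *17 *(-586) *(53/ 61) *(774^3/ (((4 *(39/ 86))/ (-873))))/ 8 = 8232944856079700961/ 36478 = 225696169090402.46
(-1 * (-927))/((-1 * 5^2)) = -927/25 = -37.08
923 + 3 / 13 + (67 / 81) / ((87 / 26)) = 84600740 / 91611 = 923.48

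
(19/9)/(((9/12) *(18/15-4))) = -190/189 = -1.01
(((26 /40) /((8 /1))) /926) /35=13 /5185600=0.00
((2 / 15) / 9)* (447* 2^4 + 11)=14326 / 135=106.12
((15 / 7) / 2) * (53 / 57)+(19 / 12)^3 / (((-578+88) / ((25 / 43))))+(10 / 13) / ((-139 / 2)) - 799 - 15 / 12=-199821991867739 / 250005764736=-799.27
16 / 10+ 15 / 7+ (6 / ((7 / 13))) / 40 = 563 / 140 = 4.02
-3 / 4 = -0.75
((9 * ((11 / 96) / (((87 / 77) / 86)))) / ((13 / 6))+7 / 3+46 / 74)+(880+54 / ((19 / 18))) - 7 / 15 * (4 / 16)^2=61719028493 / 63607440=970.31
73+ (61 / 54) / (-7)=27533 / 378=72.84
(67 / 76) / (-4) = -0.22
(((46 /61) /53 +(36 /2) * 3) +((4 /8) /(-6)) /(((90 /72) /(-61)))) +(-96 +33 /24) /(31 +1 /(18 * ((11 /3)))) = 21851137409 /397077060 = 55.03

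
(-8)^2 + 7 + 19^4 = 130392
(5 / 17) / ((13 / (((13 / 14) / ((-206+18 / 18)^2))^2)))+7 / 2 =4119253097763 / 1176929456500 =3.50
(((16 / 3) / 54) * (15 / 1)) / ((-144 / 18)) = -5 / 27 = -0.19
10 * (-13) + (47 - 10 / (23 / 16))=-2069 / 23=-89.96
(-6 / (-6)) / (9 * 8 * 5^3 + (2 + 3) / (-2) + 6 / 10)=10 / 89981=0.00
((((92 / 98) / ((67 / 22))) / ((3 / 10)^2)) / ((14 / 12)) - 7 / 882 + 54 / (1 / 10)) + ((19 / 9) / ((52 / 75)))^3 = 49830891459919 / 87245436096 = 571.16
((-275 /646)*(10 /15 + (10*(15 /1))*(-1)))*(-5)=-308000 /969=-317.85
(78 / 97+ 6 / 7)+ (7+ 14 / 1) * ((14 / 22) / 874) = 1.68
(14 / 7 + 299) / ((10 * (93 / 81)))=26.22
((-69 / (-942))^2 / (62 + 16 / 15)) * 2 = 7935 / 46635908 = 0.00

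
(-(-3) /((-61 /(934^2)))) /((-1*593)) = 2617068 /36173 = 72.35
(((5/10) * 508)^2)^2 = 4162314256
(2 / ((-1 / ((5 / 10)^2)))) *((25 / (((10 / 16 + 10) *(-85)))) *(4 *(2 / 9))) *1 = 32 / 2601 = 0.01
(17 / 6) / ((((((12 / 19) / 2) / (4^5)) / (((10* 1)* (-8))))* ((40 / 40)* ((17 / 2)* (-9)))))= 778240 / 81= 9607.90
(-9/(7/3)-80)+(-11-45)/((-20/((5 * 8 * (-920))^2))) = 26543103413/7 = 3791871916.14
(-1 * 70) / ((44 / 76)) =-1330 / 11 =-120.91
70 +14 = 84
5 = 5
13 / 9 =1.44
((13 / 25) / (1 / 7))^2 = 8281 / 625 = 13.25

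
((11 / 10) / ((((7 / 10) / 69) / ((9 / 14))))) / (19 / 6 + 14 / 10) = 102465 / 6713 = 15.26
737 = 737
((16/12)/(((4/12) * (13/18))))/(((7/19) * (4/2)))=684/91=7.52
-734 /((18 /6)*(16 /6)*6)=-15.29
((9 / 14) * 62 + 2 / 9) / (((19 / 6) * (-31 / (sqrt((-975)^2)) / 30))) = -49237500 / 4123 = -11942.15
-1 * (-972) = 972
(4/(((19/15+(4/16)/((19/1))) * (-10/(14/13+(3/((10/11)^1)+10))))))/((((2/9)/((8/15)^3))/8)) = -290906112/11854375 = -24.54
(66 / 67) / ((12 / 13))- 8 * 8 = -8433 / 134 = -62.93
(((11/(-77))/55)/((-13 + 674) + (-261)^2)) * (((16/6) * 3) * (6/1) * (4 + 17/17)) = -24/2648107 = -0.00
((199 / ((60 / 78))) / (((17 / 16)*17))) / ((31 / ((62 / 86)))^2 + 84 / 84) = 10348 / 1336625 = 0.01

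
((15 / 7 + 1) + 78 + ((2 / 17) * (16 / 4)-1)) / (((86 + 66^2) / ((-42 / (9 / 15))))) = -47965 / 37757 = -1.27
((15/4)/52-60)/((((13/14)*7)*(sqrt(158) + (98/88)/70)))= 4799025/5169498919-301653000*sqrt(158)/5169498919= -0.73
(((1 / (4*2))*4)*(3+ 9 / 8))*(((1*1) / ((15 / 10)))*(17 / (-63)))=-187 / 504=-0.37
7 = 7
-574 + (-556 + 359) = -771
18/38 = 9/19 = 0.47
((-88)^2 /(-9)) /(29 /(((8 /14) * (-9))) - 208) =30976 /7691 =4.03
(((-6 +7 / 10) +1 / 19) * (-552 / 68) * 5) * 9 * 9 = 5572233 / 323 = 17251.50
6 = 6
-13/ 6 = -2.17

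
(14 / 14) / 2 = 1 / 2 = 0.50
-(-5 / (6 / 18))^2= -225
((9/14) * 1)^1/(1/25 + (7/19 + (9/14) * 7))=4275/32641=0.13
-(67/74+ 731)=-54161/74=-731.91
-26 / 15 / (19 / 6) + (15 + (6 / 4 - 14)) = 371 / 190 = 1.95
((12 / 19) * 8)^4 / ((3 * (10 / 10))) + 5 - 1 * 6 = 28181231 / 130321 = 216.24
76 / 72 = 19 / 18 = 1.06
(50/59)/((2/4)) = 100/59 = 1.69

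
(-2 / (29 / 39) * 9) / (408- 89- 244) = -234 / 725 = -0.32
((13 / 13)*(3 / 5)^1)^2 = 9 / 25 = 0.36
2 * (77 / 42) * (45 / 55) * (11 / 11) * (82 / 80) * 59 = 7257 / 40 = 181.42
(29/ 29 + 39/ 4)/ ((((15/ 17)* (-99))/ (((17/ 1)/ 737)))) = -12427/ 4377780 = -0.00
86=86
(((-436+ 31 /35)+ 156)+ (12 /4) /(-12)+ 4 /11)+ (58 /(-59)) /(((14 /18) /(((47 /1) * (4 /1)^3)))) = -4080.88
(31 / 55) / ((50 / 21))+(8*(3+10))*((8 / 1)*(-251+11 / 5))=-569253749 / 2750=-207001.36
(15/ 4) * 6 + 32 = 109/ 2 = 54.50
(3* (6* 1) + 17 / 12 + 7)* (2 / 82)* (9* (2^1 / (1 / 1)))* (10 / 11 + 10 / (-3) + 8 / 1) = 29164 / 451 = 64.67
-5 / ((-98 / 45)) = 225 / 98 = 2.30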